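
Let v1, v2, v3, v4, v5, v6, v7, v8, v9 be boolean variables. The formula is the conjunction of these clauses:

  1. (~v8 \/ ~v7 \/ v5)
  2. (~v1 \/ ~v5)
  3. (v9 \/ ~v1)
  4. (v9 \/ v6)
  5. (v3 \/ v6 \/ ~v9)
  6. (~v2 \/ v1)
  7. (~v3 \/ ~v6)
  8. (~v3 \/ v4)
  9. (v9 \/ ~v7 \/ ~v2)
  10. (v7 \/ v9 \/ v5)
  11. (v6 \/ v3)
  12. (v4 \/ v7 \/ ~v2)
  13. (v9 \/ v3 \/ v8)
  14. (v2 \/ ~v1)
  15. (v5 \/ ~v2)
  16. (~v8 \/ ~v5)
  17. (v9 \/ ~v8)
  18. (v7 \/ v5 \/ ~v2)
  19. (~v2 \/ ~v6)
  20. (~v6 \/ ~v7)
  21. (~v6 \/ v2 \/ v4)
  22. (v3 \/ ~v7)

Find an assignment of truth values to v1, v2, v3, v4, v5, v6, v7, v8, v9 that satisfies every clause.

Pure literal: v4 appears only positively; assign v4 = True.
Set v1 = False and propagate.
  then v2 is forced to False.
Branch on v3: take v3 = True.
  then v6 is forced to False.
  then v9 is forced to True.
For the remaining variables, v5 = True, v7 = False, v8 = False works.

v1=F  v2=F  v3=T  v4=T  v5=T  v6=F  v7=F  v8=F  v9=T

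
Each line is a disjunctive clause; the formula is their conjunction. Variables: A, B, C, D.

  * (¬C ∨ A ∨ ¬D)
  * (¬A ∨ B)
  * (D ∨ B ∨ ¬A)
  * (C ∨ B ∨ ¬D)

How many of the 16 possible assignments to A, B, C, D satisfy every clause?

9

Case analysis on A and B:
  A=T, B=T: remaining (C,D) ∈ {(F,F); (F,T); (T,F); (T,T)} — 4.
  A=T, B=F: a clause becomes empty — 0.
  A=F, B=T: remaining (C,D) ∈ {(F,F); (F,T); (T,F)} — 3.
  A=F, B=F: remaining (C,D) ∈ {(F,F); (T,F)} — 2.
Total: 4 + 0 + 3 + 2 = 9.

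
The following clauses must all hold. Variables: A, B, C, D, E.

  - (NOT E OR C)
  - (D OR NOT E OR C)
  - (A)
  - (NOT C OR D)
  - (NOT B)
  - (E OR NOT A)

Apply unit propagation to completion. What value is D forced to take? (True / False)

(A) stands alone — A = True.
Unit clause (NOT B) sets B = False.
From (NOT A OR E) and A = True: E = True.
(NOT E OR C): since E = True, the clause reduces to (C). C = True.
(NOT C OR D): since C = True, the clause reduces to (D). D = True.

True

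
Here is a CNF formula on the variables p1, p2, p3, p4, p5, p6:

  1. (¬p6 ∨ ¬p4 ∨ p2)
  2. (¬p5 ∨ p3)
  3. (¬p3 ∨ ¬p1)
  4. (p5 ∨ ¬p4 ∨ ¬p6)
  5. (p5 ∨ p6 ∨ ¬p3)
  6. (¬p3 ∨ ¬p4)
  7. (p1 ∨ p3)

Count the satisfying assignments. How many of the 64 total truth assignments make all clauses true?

Split on p3, then p4.
  p3=T, p4=T: a clause becomes empty — 0.
  p3=T, p4=F: p2 free; 3 ways for (p1,p5,p6) × 2^1 = 6.
  p3=F, p4=T: remaining (p1,p2,p5,p6) ∈ {(T,F,F,F); (T,T,F,F)} — 2.
  p3=F, p4=F: remaining (p1,p2,p5,p6) ∈ {(T,F,F,F); (T,F,F,T); (T,T,F,F); (T,T,F,T)} — 4.
Total: 0 + 6 + 2 + 4 = 12.

12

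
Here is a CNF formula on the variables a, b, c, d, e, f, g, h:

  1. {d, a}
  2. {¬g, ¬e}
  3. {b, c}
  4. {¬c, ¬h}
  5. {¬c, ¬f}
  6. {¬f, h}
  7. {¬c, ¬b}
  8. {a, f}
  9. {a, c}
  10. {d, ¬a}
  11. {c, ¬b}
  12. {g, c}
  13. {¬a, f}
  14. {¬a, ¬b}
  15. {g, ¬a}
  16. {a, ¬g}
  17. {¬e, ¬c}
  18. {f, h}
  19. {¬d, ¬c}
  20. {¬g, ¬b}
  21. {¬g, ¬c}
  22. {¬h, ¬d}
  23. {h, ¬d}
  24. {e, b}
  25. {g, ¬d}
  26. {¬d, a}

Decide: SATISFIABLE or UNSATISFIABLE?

UNSATISFIABLE

c = True:
  propagation gives h=False, f=False; an empty clause results — contradiction.
c = False:
  propagation gives b=True; an empty clause results — contradiction.
Every branch closes, so no satisfying assignment exists.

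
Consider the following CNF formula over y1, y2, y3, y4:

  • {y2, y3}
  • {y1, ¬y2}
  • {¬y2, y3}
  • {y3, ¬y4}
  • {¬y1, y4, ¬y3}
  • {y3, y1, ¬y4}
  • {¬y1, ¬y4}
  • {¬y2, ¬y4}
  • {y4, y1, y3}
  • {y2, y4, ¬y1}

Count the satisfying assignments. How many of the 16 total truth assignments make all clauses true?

Satisfying assignments:
  y1=0 y2=0 y3=1 y4=0
  y1=0 y2=0 y3=1 y4=1
Count: 2.

2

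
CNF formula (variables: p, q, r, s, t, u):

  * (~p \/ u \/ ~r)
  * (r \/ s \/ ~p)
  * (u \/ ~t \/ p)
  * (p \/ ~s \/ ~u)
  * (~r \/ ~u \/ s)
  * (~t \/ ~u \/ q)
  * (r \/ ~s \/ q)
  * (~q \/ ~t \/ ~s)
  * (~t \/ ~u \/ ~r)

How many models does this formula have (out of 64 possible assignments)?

Split on u, then r.
  u=T, r=T: remaining (p,q,s,t) ∈ {(T,F,T,F); (T,T,T,F)} — 2.
  u=T, r=F: remaining (p,q,s,t) ∈ {(F,F,F,F); (F,T,F,F); (F,T,F,T); (T,T,T,F)} — 4.
  u=F, r=T: remaining (p,q,s,t) ∈ {(F,F,F,F); (F,F,T,F); (F,T,F,F); (F,T,T,F)} — 4.
  u=F, r=F: remaining (p,q,s,t) ∈ {(F,F,F,F); (F,T,F,F); (F,T,T,F); (T,T,T,F)} — 4.
Total: 2 + 4 + 4 + 4 = 14.

14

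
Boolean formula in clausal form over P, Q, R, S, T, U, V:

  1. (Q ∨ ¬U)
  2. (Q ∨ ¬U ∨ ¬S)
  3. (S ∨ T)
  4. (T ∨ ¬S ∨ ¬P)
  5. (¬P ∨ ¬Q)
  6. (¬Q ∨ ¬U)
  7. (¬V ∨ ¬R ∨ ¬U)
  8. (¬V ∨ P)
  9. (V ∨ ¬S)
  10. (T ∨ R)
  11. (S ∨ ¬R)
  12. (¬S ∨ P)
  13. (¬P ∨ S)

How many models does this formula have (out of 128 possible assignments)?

4

Satisfying assignments:
  P=0 Q=0 R=0 S=0 T=1 U=0 V=0
  P=0 Q=1 R=0 S=0 T=1 U=0 V=0
  P=1 Q=0 R=0 S=1 T=1 U=0 V=1
  P=1 Q=0 R=1 S=1 T=1 U=0 V=1
That's 4 in total.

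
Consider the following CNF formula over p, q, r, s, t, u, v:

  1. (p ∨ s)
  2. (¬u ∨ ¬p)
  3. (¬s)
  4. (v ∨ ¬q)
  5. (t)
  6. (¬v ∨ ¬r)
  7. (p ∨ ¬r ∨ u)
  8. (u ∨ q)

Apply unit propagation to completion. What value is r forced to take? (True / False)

False

(¬s) is a unit clause: s = False.
In (s ∨ p), s is now false; p must hold, so p = True.
(¬p ∨ ¬u) with p = True leaves only ¬u, so u = False.
Unit clause (t) sets t = True.
(q ∨ u) with u = False leaves only q, so q = True.
(¬q ∨ v): since q = True, the clause reduces to (v). v = True.
From (¬v ∨ ¬r) and v = True: r = False.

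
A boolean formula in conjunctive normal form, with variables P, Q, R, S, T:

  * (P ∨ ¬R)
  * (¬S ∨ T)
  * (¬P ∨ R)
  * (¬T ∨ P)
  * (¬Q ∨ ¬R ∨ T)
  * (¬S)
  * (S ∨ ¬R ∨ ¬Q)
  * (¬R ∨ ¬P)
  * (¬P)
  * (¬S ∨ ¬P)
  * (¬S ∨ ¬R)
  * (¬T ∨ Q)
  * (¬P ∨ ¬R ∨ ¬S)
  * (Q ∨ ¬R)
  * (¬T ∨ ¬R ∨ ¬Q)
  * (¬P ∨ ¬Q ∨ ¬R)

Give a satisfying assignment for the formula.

P=False, Q=True, R=False, S=False, T=False

Check each clause:
  1. (¬R ∨ P) — ¬R is true.
  2. (¬S ∨ T) — ¬S is true.
  3. (R ∨ ¬P) — ¬P is true.
  4. (P ∨ ¬T) — ¬T is true.
  5. (¬R ∨ T ∨ ¬Q) — ¬R is true.
  6. (¬S) — ¬S is true.
  7. (S ∨ ¬R ∨ ¬Q) — ¬R is true.
  8. (¬P ∨ ¬R) — ¬R is true.
  9. (¬P) — ¬P is true.
  10. (¬S ∨ ¬P) — ¬S is true.
  11. (¬S ∨ ¬R) — ¬S is true.
  12. (Q ∨ ¬T) — Q is true.
  13. (¬R ∨ ¬S ∨ ¬P) — ¬S is true.
  14. (Q ∨ ¬R) — Q is true.
  15. (¬R ∨ ¬Q ∨ ¬T) — ¬T is true.
  16. (¬P ∨ ¬Q ∨ ¬R) — ¬R is true.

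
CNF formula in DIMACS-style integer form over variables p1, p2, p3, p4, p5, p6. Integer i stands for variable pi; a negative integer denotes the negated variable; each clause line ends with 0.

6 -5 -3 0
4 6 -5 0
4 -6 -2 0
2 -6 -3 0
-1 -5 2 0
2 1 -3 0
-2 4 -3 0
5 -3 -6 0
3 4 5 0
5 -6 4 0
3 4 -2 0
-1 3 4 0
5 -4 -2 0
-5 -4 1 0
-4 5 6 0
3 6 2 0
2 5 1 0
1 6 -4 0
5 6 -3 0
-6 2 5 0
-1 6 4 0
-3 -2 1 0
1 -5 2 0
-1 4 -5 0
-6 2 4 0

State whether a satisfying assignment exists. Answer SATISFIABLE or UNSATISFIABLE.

SATISFIABLE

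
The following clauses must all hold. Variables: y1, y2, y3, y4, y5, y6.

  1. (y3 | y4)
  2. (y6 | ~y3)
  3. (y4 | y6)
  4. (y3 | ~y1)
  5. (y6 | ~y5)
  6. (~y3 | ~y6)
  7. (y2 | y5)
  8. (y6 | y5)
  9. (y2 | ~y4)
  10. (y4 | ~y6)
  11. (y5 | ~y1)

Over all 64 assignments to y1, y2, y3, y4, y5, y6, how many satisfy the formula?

2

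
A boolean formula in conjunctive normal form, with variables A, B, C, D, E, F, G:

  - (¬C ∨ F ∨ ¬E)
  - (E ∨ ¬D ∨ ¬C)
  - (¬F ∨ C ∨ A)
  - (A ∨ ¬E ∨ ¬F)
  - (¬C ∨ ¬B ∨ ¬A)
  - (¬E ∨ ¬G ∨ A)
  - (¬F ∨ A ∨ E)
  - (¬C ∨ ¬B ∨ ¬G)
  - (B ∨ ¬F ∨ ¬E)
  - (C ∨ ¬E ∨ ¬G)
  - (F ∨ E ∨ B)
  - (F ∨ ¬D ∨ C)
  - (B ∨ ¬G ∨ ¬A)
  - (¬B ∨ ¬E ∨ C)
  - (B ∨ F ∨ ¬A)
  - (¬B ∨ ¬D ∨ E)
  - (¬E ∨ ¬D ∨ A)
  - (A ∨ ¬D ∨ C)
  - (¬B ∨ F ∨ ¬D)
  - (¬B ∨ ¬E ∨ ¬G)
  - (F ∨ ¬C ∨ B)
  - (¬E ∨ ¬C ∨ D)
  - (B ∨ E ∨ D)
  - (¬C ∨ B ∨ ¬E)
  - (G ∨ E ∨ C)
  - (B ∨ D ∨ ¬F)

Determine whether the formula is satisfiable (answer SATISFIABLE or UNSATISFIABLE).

Set A = True and propagate.
The remaining clauses are satisfied by B = True, C = False, D = False, E = False, F = False, G = True.
Every clause has at least one true literal under this assignment.
So A=1, B=1, C=0, D=0, E=0, F=0, G=1 is a satisfying assignment.

SATISFIABLE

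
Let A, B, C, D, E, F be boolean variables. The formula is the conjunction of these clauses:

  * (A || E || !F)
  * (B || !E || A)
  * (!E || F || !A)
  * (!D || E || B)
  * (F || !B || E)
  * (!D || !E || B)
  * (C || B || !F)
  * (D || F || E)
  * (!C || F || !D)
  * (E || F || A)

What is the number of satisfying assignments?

17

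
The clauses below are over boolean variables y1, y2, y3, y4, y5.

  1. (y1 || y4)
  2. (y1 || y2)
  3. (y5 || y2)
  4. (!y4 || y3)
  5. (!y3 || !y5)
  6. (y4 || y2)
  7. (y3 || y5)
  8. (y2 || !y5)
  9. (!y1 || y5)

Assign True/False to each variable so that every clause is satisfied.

y1=False, y2=True, y3=True, y4=True, y5=False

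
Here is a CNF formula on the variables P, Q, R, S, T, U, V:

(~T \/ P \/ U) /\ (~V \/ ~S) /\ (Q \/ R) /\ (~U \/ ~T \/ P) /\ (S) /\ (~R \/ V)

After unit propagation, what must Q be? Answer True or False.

True

(S) is a unit clause: S = True.
(~V \/ ~S): since S = True, the clause reduces to (~V). V = False.
(V \/ ~R): since V = False, the clause reduces to (~R). R = False.
From (Q \/ R) and R = False: Q = True.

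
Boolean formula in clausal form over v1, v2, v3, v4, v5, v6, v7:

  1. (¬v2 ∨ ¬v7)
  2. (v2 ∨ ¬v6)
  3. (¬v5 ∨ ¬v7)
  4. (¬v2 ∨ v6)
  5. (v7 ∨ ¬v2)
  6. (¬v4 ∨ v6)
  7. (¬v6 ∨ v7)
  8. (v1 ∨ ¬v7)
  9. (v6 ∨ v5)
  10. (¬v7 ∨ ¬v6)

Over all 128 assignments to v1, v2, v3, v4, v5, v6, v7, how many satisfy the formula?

The models are:
  v1=0 v2=0 v3=0 v4=0 v5=1 v6=0 v7=0
  v1=0 v2=0 v3=1 v4=0 v5=1 v6=0 v7=0
  v1=1 v2=0 v3=0 v4=0 v5=1 v6=0 v7=0
  v1=1 v2=0 v3=1 v4=0 v5=1 v6=0 v7=0
That's 4 in total.

4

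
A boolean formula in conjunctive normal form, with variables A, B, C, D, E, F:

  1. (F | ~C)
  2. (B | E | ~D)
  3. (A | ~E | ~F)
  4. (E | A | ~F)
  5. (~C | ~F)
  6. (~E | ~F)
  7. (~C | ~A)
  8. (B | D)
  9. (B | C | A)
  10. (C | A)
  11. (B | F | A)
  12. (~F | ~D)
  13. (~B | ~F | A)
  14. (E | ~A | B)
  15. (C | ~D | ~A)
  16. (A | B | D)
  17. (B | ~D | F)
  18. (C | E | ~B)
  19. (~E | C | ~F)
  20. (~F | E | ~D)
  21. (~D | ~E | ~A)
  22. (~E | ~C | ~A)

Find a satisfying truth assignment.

A=T, B=T, C=F, D=F, E=T, F=F

Check each clause:
  1. (~C | F) — ~C is true.
  2. (~D | B | E) — B is true.
  3. (A | ~E | ~F) — A is true.
  4. (~F | E | A) — A is true.
  5. (~C | ~F) — ~F is true.
  6. (~F | ~E) — ~F is true.
  7. (~C | ~A) — ~C is true.
  8. (B | D) — B is true.
  9. (C | A | B) — A is true.
  10. (C | A) — A is true.
  11. (B | F | A) — A is true.
  12. (~F | ~D) — ~F is true.
  13. (A | ~B | ~F) — A is true.
  14. (~A | E | B) — B is true.
  15. (C | ~A | ~D) — ~D is true.
  16. (B | A | D) — A is true.
  17. (B | F | ~D) — B is true.
  18. (C | ~B | E) — E is true.
  19. (~F | C | ~E) — ~F is true.
  20. (~D | ~F | E) — ~F is true.
  21. (~A | ~E | ~D) — ~D is true.
  22. (~E | ~C | ~A) — ~C is true.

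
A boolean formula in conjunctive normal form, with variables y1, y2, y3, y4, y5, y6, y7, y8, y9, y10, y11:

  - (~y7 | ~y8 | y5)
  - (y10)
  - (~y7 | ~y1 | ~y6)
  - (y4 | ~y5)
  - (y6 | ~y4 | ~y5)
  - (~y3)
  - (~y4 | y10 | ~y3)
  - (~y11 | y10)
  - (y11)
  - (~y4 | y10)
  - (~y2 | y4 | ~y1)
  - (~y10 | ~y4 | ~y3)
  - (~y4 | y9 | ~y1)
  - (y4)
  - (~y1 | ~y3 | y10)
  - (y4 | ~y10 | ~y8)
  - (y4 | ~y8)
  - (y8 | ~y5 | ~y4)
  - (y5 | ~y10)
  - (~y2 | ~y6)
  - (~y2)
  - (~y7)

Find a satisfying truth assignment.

y1=False, y2=False, y3=False, y4=True, y5=True, y6=True, y7=False, y8=True, y9=False, y10=True, y11=True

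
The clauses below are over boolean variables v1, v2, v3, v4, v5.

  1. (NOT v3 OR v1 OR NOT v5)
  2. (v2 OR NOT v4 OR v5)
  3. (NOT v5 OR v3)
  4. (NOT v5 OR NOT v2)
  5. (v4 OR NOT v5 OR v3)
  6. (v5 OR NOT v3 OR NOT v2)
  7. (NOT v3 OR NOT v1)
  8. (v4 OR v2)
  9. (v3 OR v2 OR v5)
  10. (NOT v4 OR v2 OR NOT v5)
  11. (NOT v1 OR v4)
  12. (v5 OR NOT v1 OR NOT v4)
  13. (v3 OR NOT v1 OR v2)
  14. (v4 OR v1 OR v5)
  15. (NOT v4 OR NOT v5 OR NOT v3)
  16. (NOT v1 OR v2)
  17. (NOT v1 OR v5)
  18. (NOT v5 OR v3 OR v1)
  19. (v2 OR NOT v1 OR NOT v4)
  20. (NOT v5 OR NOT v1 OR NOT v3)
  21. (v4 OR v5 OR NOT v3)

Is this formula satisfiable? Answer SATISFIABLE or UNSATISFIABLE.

SATISFIABLE

Set v1 = False and propagate.
The remaining clauses are satisfied by v2 = True, v3 = False, v4 = True, v5 = False.
So v1 = F, v2 = T, v3 = F, v4 = T, v5 = F is a satisfying assignment.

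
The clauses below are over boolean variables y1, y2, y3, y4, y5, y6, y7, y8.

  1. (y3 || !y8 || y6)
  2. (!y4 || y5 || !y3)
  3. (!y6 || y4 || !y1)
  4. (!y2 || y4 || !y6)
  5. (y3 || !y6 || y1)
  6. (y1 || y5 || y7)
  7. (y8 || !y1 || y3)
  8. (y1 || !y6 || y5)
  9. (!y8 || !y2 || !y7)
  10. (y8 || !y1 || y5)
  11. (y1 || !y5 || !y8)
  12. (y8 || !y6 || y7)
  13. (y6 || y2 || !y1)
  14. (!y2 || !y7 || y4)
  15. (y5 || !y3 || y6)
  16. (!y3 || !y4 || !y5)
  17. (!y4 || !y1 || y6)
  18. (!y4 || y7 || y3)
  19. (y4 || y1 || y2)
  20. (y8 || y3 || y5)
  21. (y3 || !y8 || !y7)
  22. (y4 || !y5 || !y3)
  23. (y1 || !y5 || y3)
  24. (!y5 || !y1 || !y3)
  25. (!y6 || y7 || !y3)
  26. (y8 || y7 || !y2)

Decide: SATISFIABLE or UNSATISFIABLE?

UNSATISFIABLE

y3 = True:
  y1 = True:
    propagation gives y5=False, y4=False, y6=False; an empty clause results — contradiction.
  y1 = False:
    y5 = True:
      propagation gives y8=False, y4=False; contradiction.
    y5 = False:
      propagation gives y4=False, y7=True, y6=False; contradiction.
y3 = False:
  y1 = True:
    propagation gives y8=True, y6=True, y4=True, y7=True; an empty clause results — contradiction.
  y1 = False:
    propagation gives y6=False, y8=False, y5=True; an empty clause results — contradiction.
Every branch closes, so no satisfying assignment exists.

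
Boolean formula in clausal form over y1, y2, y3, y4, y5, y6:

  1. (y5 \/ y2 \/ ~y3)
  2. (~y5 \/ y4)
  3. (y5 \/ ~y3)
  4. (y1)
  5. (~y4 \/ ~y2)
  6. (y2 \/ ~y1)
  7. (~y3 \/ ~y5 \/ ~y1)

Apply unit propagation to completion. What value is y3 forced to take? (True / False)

Unit clause (y1) sets y1 = True.
(~y1 \/ y2) with y1 = True leaves only y2, so y2 = True.
(~y2 \/ ~y4) with y2 = True leaves only ~y4, so y4 = False.
(y4 \/ ~y5) with y4 = False leaves only ~y5, so y5 = False.
(y5 \/ ~y3): since y5 = False, the clause reduces to (~y3). y3 = False.

False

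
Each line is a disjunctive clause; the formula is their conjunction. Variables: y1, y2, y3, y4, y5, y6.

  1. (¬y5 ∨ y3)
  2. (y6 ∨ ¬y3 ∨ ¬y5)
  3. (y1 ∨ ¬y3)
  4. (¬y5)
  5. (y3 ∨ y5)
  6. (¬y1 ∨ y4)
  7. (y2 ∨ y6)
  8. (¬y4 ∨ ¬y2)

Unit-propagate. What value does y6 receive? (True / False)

True

Unit clause (¬y5) sets y5 = False.
(y3 ∨ y5): since y5 = False, the clause reduces to (y3). y3 = True.
(y1 ∨ ¬y3) with y3 = True leaves only y1, so y1 = True.
In (y4 ∨ ¬y1), ¬y1 is now false; y4 must hold, so y4 = True.
(¬y2 ∨ ¬y4) with y4 = True leaves only ¬y2, so y2 = False.
From (y6 ∨ y2) and y2 = False: y6 = True.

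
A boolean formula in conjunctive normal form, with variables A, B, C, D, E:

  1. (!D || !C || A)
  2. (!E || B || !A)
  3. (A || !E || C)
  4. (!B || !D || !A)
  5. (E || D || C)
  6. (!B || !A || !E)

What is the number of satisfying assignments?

10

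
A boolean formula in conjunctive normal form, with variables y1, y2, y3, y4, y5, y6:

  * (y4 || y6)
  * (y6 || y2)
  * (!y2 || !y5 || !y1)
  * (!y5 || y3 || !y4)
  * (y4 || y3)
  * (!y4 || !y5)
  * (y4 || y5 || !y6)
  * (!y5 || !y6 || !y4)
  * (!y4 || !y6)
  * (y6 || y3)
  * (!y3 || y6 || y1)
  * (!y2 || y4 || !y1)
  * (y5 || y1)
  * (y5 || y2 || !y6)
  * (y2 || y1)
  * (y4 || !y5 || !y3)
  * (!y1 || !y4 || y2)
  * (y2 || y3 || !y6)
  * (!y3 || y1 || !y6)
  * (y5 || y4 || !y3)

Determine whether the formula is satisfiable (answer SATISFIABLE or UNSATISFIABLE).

Branch on y1: take y1 = True.
The remaining clauses are satisfied by y2 = True, y3 = True, y4 = True, y5 = False, y6 = False.
Every clause has at least one true literal under this assignment.
So y1 = T, y2 = T, y3 = T, y4 = T, y5 = F, y6 = F is a satisfying assignment.

SATISFIABLE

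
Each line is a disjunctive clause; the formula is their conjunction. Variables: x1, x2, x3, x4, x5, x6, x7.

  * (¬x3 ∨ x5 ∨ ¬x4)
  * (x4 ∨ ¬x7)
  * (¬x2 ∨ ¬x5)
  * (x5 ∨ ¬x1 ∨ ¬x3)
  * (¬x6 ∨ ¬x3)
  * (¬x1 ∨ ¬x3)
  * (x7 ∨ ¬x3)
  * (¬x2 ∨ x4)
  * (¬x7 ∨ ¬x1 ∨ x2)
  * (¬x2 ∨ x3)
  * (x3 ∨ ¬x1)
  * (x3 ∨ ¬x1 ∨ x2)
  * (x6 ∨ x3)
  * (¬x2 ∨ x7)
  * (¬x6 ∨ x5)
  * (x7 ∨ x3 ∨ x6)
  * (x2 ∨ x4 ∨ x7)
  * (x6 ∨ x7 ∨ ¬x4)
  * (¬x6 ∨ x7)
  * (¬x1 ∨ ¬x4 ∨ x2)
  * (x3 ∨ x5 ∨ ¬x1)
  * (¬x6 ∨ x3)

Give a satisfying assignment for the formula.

Pure literal: x1 appears only negated; assign x1 = False.
Branch on x2: take x2 = False.
For the remaining variables, x3 = True, x4 = True, x5 = True, x6 = False, x7 = True works.
Every clause has at least one true literal under this assignment.

x1 = F, x2 = F, x3 = T, x4 = T, x5 = T, x6 = F, x7 = T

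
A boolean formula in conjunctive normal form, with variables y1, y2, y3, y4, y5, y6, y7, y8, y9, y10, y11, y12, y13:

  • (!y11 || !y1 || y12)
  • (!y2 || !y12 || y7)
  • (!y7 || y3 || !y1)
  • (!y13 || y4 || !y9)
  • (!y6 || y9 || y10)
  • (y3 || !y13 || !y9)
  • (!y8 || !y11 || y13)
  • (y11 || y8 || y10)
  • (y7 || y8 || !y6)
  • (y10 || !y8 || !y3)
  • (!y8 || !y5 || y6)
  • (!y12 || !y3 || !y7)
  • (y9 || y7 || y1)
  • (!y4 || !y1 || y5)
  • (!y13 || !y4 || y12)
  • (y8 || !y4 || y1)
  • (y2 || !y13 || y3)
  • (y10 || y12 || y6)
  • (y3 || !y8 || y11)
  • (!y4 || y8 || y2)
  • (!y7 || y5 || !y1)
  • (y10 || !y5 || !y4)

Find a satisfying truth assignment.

y1 = False  y2 = True  y3 = False  y4 = False  y5 = True  y6 = False  y7 = True  y8 = False  y9 = False  y10 = False  y11 = True  y12 = True  y13 = True

Set y1 = False and propagate.
Branch on y2: take y2 = True.
The remaining clauses are satisfied by y3 = False, y4 = False, y5 = True, y6 = False, y7 = True, y8 = False, y9 = False, y10 = False, y11 = True, y12 = True, y13 = True.
Every clause has at least one true literal under this assignment.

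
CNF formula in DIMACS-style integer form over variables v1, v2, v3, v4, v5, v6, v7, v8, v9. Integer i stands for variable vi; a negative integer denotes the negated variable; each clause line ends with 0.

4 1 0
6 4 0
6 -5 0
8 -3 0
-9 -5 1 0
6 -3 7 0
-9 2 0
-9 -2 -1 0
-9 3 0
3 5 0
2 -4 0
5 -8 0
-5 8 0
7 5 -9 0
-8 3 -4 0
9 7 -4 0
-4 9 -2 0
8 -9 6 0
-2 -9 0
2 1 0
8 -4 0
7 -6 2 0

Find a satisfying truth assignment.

Branch on v1: take v1 = True.
Try v2 = True.
  then v9 is forced to False.
  then v4 is forced to False.
  then v6 is forced to True.
Try v3 = False.
  then v5 is forced to True.
  then v8 is forced to True.
v7 is now unconstrained; take v7 = False.
Check each clause:
  1. (v1 OR v4) — v1 is true.
  2. (v4 OR v6) — v6 is true.
  3. (NOT v5 OR v6) — v6 is true.
  4. (v8 OR NOT v3) — v8 is true.
  5. (NOT v9 OR NOT v5 OR v1) — v1 is true.
  6. (v6 OR v7 OR NOT v3) — NOT v3 is true.
  7. (v2 OR NOT v9) — v2 is true.
  8. (NOT v2 OR NOT v9 OR NOT v1) — NOT v9 is true.
  9. (v3 OR NOT v9) — NOT v9 is true.
  10. (v3 OR v5) — v5 is true.
  11. (NOT v4 OR v2) — v2 is true.
  12. (v5 OR NOT v8) — v5 is true.
  13. (v8 OR NOT v5) — v8 is true.
  14. (NOT v9 OR v5 OR v7) — v5 is true.
  15. (v3 OR NOT v8 OR NOT v4) — NOT v4 is true.
  16. (NOT v4 OR v7 OR v9) — NOT v4 is true.
  17. (NOT v2 OR NOT v4 OR v9) — NOT v4 is true.
  18. (NOT v9 OR v6 OR v8) — v8 is true.
  19. (NOT v9 OR NOT v2) — NOT v9 is true.
  20. (v1 OR v2) — v1 is true.
  21. (NOT v4 OR v8) — v8 is true.
  22. (NOT v6 OR v7 OR v2) — v2 is true.

v1=1  v2=1  v3=0  v4=0  v5=1  v6=1  v7=0  v8=1  v9=0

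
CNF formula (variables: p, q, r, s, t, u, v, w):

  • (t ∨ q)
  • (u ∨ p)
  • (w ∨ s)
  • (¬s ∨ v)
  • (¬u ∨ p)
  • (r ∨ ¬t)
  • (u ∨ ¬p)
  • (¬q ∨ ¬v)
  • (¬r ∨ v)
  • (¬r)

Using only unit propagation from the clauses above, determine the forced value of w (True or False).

True

Unit clause (¬r) sets r = False.
In (r ∨ ¬t), r is now false; ¬t must hold, so t = False.
In (q ∨ t), t is now false; q must hold, so q = True.
In (¬q ∨ ¬v), ¬q is now false; ¬v must hold, so v = False.
In (v ∨ ¬s), v is now false; ¬s must hold, so s = False.
(s ∨ w) with s = False leaves only w, so w = True.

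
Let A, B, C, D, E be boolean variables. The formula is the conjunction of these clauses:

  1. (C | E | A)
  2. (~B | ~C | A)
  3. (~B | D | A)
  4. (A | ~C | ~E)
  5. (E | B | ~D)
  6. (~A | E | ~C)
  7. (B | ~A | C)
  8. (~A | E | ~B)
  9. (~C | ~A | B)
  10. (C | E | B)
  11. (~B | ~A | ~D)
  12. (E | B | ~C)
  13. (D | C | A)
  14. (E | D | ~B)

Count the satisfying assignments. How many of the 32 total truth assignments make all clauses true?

4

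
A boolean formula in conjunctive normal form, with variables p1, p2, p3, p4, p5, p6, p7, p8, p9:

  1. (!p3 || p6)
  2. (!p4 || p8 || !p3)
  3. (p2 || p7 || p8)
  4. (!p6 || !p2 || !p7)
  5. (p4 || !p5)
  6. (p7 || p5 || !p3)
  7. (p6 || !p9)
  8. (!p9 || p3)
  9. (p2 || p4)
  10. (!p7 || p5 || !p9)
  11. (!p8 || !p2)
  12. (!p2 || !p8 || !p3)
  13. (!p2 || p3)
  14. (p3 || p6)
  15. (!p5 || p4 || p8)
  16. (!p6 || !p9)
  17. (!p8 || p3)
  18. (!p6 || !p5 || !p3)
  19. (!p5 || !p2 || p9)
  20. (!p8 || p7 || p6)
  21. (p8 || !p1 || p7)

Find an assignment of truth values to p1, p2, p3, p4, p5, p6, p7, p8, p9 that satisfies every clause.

p1 = False, p2 = False, p3 = False, p4 = True, p5 = False, p6 = True, p7 = True, p8 = False, p9 = False

Check each clause:
  1. (!p3 || p6) — !p3 is true.
  2. (!p4 || p8 || !p3) — !p3 is true.
  3. (p8 || p2 || p7) — p7 is true.
  4. (!p2 || !p7 || !p6) — !p2 is true.
  5. (p4 || !p5) — !p5 is true.
  6. (p7 || !p3 || p5) — !p3 is true.
  7. (p6 || !p9) — p6 is true.
  8. (p3 || !p9) — !p9 is true.
  9. (p4 || p2) — p4 is true.
  10. (!p7 || !p9 || p5) — !p9 is true.
  11. (!p8 || !p2) — !p8 is true.
  12. (!p3 || !p8 || !p2) — !p8 is true.
  13. (!p2 || p3) — !p2 is true.
  14. (p6 || p3) — p6 is true.
  15. (p4 || !p5 || p8) — !p5 is true.
  16. (!p9 || !p6) — !p9 is true.
  17. (p3 || !p8) — !p8 is true.
  18. (!p5 || !p3 || !p6) — !p5 is true.
  19. (!p2 || p9 || !p5) — !p5 is true.
  20. (!p8 || p7 || p6) — !p8 is true.
  21. (p7 || p8 || !p1) — !p1 is true.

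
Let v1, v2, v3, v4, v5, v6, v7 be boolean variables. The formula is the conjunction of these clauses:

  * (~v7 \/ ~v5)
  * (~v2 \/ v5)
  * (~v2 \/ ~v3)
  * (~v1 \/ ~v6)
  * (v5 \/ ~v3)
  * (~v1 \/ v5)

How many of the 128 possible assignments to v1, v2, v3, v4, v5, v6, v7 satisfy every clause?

Case analysis on v5 and v1:
  v5=1, v1=1: v4 free; 3 ways for (v2,v3,v6,v7) × 2^1 = 6.
  v5=1, v1=0: v4, v6 free; 3 ways for (v2,v3,v7) × 2^2 = 12.
  v5=0, v1=1: a clause becomes empty — 0.
  v5=0, v1=0: forces v2=0; v3=0; v4, v6, v7 free → 2^3 = 8.
Total: 6 + 12 + 0 + 8 = 26.

26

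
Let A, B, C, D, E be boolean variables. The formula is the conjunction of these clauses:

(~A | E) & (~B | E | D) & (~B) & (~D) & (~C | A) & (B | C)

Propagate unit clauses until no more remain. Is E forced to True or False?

True

Unit clause (~B) sets B = False.
Unit clause (~D) sets D = False.
(C | B): since B = False, the clause reduces to (C). C = True.
(A | ~C) with C = True leaves only A, so A = True.
From (E | ~A) and A = True: E = True.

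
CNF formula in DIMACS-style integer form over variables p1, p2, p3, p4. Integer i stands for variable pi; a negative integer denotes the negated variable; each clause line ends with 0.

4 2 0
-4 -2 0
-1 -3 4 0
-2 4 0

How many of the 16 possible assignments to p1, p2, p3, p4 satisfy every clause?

4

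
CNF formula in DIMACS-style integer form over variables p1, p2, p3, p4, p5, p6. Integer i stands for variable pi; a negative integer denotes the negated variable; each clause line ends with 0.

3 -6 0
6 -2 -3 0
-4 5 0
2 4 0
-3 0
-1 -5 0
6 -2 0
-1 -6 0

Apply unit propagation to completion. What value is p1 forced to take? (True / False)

False

(¬p3) stands alone — p3 = False.
(¬p6 ∨ p3): since p3 = False, the clause reduces to (¬p6). p6 = False.
In (p6 ∨ ¬p2), p6 is now false; ¬p2 must hold, so p2 = False.
(p2 ∨ p4): since p2 = False, the clause reduces to (p4). p4 = True.
(p5 ∨ ¬p4): since p4 = True, the clause reduces to (p5). p5 = True.
In (¬p5 ∨ ¬p1), ¬p5 is now false; ¬p1 must hold, so p1 = False.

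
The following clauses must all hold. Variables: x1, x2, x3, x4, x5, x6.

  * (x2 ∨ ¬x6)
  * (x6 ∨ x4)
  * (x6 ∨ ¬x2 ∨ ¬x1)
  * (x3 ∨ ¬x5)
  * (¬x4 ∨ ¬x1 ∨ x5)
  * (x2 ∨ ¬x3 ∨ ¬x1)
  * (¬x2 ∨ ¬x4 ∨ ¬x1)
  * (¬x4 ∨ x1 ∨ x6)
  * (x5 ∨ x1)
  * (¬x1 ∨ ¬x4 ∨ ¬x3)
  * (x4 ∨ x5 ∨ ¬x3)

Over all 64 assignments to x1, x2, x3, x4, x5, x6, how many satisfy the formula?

4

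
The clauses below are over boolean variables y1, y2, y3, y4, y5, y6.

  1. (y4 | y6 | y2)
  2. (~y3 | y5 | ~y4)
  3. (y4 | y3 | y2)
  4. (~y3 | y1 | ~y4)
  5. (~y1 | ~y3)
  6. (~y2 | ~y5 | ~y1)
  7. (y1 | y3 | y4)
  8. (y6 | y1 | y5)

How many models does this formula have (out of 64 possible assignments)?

Case analysis on y1 and y3:
  y1=T, y3=T: a clause becomes empty — 0.
  y1=T, y3=F: y6 free; 4 ways for (y2,y4,y5) × 2^1 = 8.
  y1=F, y3=T: 5 of the 16 assignments to (y2,y4,y5,y6) work.
  y1=F, y3=F: y2 free; 3 ways for (y4,y5,y6) × 2^1 = 6.
Total: 0 + 8 + 5 + 6 = 19.

19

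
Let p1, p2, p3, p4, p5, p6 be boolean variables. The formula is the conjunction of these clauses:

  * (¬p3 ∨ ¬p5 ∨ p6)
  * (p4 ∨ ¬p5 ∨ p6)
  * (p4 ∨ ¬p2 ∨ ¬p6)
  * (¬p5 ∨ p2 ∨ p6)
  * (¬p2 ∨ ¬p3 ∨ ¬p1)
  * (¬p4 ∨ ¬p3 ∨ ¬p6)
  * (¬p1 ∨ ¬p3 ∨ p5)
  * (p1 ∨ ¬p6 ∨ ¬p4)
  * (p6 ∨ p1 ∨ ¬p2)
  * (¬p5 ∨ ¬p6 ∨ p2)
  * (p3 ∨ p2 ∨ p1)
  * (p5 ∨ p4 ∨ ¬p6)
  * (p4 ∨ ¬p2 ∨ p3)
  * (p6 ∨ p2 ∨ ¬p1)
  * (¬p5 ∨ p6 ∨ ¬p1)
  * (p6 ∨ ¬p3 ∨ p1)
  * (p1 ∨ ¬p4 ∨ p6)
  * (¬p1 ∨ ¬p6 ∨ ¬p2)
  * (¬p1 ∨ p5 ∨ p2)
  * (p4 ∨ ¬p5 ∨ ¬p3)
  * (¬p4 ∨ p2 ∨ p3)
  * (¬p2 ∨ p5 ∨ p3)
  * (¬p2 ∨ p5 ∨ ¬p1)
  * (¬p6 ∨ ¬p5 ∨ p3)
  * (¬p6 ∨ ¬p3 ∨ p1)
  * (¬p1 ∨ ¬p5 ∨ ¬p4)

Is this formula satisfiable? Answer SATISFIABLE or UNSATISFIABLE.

UNSATISFIABLE

p6 = True:
  p2 = True:
    propagation gives p4=True, p3=False, p1=True; an empty clause results — contradiction.
  p2 = False:
    propagation gives p5=False, p4=True, p3=False; an empty clause results — contradiction.
p6 = False:
  p1 = True:
    propagation gives p2=True, p3=False, p4=True, p5=False; an empty clause results — contradiction.
  p1 = False:
    propagation gives p2=False, p5=False, p3=True; an empty clause results — contradiction.
Every branch closes, so no satisfying assignment exists.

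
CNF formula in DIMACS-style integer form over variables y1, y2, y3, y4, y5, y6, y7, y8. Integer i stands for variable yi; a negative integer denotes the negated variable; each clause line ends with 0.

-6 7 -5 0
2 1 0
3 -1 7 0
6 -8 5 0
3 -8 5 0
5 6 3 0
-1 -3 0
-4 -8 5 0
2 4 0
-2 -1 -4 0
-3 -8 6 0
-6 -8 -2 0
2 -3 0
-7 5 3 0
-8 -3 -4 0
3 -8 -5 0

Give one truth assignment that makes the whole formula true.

y1 = F, y2 = T, y3 = T, y4 = F, y5 = T, y6 = T, y7 = T, y8 = F

Check each clause:
  1. (NOT y5 OR y7 OR NOT y6) — y7 is true.
  2. (y2 OR y1) — y2 is true.
  3. (y3 OR y7 OR NOT y1) — y3 is true.
  4. (NOT y8 OR y6 OR y5) — NOT y8 is true.
  5. (y3 OR NOT y8 OR y5) — NOT y8 is true.
  6. (y5 OR y3 OR y6) — y3 is true.
  7. (NOT y1 OR NOT y3) — NOT y1 is true.
  8. (NOT y4 OR NOT y8 OR y5) — NOT y8 is true.
  9. (y2 OR y4) — y2 is true.
  10. (NOT y4 OR NOT y2 OR NOT y1) — NOT y4 is true.
  11. (NOT y8 OR y6 OR NOT y3) — NOT y8 is true.
  12. (NOT y6 OR NOT y2 OR NOT y8) — NOT y8 is true.
  13. (y2 OR NOT y3) — y2 is true.
  14. (y5 OR NOT y7 OR y3) — y3 is true.
  15. (NOT y3 OR NOT y4 OR NOT y8) — NOT y8 is true.
  16. (y3 OR NOT y5 OR NOT y8) — y3 is true.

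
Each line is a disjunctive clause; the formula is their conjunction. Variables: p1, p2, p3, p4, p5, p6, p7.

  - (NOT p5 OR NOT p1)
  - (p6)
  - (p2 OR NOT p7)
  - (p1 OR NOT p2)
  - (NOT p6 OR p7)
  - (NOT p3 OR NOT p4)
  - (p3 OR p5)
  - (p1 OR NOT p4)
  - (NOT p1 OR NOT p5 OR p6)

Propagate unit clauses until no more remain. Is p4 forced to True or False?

Unit clause (p6) sets p6 = True.
In (NOT p6 OR p7), NOT p6 is now false; p7 must hold, so p7 = True.
(NOT p7 OR p2) with p7 = True leaves only p2, so p2 = True.
From (NOT p2 OR p1) and p2 = True: p1 = True.
In (NOT p5 OR NOT p1), NOT p1 is now false; NOT p5 must hold, so p5 = False.
From (p3 OR p5) and p5 = False: p3 = True.
From (NOT p3 OR NOT p4) and p3 = True: p4 = False.

False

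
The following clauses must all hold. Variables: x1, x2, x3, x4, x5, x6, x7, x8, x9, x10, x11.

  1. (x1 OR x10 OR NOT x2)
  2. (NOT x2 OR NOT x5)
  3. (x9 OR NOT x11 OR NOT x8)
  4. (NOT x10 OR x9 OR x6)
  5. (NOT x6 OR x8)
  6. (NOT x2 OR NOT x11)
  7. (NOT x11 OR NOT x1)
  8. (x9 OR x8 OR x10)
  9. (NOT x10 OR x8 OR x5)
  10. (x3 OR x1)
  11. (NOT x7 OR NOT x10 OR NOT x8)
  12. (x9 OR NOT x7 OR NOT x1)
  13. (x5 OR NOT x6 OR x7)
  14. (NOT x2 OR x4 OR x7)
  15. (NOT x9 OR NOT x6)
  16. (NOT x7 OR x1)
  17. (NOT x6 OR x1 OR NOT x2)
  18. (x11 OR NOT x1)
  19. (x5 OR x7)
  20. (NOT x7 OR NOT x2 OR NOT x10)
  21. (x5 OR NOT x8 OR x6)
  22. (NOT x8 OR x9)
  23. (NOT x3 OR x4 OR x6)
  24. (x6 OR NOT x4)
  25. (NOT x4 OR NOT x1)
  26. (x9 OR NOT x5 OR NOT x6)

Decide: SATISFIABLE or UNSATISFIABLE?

UNSATISFIABLE

x6 = True:
  propagation gives x8=True, x9=False; an empty clause results — contradiction.
x6 = False:
  propagation gives x4=False, x3=False, x1=True, x11=False; an empty clause results — contradiction.
Every branch closes, so no satisfying assignment exists.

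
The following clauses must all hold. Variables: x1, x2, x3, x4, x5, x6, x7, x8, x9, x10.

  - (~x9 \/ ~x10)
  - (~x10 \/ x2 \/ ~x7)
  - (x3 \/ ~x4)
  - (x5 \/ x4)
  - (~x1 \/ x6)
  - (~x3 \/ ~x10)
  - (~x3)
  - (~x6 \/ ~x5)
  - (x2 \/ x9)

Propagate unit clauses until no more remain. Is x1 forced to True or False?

(~x3) stands alone — x3 = False.
(x3 \/ ~x4) with x3 = False leaves only ~x4, so x4 = False.
(x5 \/ x4) with x4 = False leaves only x5, so x5 = True.
(~x5 \/ ~x6) with x5 = True leaves only ~x6, so x6 = False.
From (~x1 \/ x6) and x6 = False: x1 = False.

False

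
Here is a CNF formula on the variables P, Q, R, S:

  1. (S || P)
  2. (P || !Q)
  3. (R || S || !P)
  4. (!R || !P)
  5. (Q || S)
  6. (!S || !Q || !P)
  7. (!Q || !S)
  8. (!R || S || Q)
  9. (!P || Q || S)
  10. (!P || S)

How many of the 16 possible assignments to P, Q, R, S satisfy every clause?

3

Satisfying assignments:
  P=0 Q=0 R=0 S=1
  P=0 Q=0 R=1 S=1
  P=1 Q=0 R=0 S=1
That's 3 in total.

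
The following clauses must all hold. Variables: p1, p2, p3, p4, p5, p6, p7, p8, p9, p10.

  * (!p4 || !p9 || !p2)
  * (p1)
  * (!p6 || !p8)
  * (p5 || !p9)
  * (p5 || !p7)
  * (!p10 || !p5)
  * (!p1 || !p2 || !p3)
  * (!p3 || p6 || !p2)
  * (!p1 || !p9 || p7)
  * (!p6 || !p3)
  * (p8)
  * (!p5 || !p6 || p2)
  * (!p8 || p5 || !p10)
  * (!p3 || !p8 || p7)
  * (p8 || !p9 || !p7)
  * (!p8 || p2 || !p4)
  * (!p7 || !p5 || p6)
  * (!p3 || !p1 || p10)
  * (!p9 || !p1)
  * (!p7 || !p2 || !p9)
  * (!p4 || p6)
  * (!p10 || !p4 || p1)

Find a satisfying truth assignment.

p1=T, p2=F, p3=F, p4=F, p5=F, p6=F, p7=F, p8=T, p9=F, p10=F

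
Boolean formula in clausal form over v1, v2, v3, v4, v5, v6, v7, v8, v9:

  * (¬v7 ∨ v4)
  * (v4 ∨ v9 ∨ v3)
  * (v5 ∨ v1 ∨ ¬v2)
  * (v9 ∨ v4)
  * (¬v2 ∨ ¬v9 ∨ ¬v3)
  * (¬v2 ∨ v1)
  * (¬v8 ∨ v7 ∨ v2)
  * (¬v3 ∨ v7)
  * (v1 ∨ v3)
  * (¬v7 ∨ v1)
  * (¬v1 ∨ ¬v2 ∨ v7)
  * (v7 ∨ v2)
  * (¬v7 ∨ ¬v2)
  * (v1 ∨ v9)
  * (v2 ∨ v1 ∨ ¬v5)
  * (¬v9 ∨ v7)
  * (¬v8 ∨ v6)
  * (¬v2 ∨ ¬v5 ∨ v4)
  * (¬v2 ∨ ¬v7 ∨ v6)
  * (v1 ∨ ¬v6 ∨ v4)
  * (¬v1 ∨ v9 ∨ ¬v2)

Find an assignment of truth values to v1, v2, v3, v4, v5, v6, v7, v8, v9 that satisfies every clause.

v1=T, v2=F, v3=F, v4=T, v5=T, v6=T, v7=T, v8=F, v9=F

Check each clause:
  1. (¬v7 ∨ v4) — v4 is true.
  2. (v3 ∨ v9 ∨ v4) — v4 is true.
  3. (¬v2 ∨ v1 ∨ v5) — v1 is true.
  4. (v9 ∨ v4) — v4 is true.
  5. (¬v3 ∨ ¬v9 ∨ ¬v2) — ¬v3 is true.
  6. (¬v2 ∨ v1) — v1 is true.
  7. (v7 ∨ ¬v8 ∨ v2) — ¬v8 is true.
  8. (¬v3 ∨ v7) — ¬v3 is true.
  9. (v1 ∨ v3) — v1 is true.
  10. (v1 ∨ ¬v7) — v1 is true.
  11. (¬v2 ∨ ¬v1 ∨ v7) — v7 is true.
  12. (v2 ∨ v7) — v7 is true.
  13. (¬v2 ∨ ¬v7) — ¬v2 is true.
  14. (v9 ∨ v1) — v1 is true.
  15. (v1 ∨ v2 ∨ ¬v5) — v1 is true.
  16. (v7 ∨ ¬v9) — ¬v9 is true.
  17. (¬v8 ∨ v6) — ¬v8 is true.
  18. (v4 ∨ ¬v5 ∨ ¬v2) — v4 is true.
  19. (¬v2 ∨ ¬v7 ∨ v6) — ¬v2 is true.
  20. (v1 ∨ ¬v6 ∨ v4) — v1 is true.
  21. (v9 ∨ ¬v2 ∨ ¬v1) — ¬v2 is true.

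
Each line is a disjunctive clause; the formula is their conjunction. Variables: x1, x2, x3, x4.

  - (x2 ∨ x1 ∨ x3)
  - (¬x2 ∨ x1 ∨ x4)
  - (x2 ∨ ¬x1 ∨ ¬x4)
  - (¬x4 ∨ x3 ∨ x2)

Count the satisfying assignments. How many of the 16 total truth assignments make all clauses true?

10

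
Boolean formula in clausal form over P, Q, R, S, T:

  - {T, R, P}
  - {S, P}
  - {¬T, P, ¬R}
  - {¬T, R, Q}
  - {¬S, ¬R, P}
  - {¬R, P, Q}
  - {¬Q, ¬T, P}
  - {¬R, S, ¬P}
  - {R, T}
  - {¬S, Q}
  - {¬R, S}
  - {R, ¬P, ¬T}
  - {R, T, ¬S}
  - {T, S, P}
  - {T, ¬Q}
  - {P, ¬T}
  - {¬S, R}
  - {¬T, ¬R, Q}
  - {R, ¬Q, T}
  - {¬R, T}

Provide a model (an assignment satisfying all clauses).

P=True, Q=True, R=True, S=True, T=True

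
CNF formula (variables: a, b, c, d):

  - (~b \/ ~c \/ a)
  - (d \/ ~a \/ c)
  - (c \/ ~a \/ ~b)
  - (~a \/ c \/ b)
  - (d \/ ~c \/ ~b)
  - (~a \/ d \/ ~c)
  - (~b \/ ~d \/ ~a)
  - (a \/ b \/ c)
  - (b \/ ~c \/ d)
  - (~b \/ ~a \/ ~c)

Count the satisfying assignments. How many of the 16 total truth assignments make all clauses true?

4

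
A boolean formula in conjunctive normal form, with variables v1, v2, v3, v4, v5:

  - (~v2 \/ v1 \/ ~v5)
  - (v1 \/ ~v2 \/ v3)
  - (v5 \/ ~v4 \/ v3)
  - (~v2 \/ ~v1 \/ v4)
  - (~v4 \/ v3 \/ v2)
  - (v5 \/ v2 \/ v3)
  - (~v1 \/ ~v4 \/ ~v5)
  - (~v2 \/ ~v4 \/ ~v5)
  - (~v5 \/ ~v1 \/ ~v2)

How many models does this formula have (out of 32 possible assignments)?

12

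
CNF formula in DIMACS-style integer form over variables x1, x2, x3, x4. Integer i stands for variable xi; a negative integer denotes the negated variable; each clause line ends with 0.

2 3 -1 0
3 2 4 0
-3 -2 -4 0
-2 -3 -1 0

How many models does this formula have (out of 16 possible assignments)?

10

Split on x2, then x3.
  x2=T, x3=T: remaining (x1,x4) ∈ {(F,F)} — 1.
  x2=T, x3=F: remaining (x1,x4) ∈ {(F,F); (F,T); (T,F); (T,T)} — 4.
  x2=F, x3=T: remaining (x1,x4) ∈ {(F,F); (F,T); (T,F); (T,T)} — 4.
  x2=F, x3=F: remaining (x1,x4) ∈ {(F,T)} — 1.
Total: 1 + 4 + 4 + 1 = 10.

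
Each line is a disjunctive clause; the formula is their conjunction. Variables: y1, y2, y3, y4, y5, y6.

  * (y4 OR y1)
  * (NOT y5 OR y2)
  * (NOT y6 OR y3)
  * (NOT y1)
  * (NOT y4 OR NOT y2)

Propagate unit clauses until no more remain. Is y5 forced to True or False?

False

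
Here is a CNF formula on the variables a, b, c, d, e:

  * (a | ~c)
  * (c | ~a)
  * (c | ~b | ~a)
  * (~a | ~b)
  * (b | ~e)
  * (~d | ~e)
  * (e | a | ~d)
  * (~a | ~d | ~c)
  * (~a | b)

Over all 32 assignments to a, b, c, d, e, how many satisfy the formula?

3

Satisfying assignments:
  a=F b=F c=F d=F e=F
  a=F b=T c=F d=F e=F
  a=F b=T c=F d=F e=T
Count: 3.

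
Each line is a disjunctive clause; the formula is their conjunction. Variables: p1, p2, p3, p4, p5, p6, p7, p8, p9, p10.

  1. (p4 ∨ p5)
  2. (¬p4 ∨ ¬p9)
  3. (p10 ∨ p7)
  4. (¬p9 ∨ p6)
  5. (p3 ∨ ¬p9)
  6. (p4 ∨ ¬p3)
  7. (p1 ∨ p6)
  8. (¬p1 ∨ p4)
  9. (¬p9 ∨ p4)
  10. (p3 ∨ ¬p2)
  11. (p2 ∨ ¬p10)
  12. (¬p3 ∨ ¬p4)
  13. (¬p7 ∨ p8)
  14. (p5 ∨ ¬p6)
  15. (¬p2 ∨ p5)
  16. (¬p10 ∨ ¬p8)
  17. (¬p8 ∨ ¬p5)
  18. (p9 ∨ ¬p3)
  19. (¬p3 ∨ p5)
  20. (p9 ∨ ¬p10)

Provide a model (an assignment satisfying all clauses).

Set p1 = True and propagate.
  then p4 is forced to True.
  then p9 is forced to False.
  then p3 is forced to False.
  then p2 is forced to False.
  then p10 is forced to False.
  then p7 is forced to True.
  then p8 is forced to True.
  then p5 is forced to False.
  then p6 is forced to False.
Every clause has at least one true literal under this assignment.

p1=T, p2=F, p3=F, p4=T, p5=F, p6=F, p7=T, p8=T, p9=F, p10=F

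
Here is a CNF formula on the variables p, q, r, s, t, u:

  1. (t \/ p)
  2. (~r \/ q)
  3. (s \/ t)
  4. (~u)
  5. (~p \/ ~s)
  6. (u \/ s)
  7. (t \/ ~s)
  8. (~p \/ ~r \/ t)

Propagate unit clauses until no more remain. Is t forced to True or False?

Unit clause (~u) sets u = False.
(s \/ u) with u = False leaves only s, so s = True.
In (~s \/ ~p), ~s is now false; ~p must hold, so p = False.
(p \/ t) with p = False leaves only t, so t = True.

True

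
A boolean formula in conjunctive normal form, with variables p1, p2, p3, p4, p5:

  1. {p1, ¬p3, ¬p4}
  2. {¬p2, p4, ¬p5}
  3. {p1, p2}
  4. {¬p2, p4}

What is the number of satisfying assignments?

Split on p2, then p4.
  p2=T, p4=T: p5 free; 3 ways for (p1,p3) × 2^1 = 6.
  p2=T, p4=F: a clause becomes empty — 0.
  p2=F, p4=T: remaining (p1,p3,p5) ∈ {(T,F,F); (T,F,T); (T,T,F); (T,T,T)} — 4.
  p2=F, p4=F: remaining (p1,p3,p5) ∈ {(T,F,F); (T,F,T); (T,T,F); (T,T,T)} — 4.
Total: 6 + 0 + 4 + 4 = 14.

14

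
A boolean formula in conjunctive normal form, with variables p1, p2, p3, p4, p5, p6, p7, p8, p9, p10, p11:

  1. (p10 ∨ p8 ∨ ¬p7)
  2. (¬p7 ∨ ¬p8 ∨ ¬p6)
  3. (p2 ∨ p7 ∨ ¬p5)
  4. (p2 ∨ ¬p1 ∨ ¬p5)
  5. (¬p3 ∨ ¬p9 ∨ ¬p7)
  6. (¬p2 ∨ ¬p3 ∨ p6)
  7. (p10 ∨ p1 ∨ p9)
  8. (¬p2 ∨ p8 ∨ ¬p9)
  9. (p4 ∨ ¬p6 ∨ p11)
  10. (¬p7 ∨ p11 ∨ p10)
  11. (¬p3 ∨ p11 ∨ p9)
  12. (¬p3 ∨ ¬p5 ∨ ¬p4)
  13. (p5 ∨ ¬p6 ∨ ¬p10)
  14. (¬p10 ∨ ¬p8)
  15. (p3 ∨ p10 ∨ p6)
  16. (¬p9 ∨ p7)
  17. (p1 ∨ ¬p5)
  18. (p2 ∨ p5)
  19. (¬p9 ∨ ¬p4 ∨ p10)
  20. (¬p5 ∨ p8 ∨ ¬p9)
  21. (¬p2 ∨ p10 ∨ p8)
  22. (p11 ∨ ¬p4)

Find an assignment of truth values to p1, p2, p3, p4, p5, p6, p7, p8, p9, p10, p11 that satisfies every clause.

p1 = T  p2 = T  p3 = F  p4 = F  p5 = F  p6 = F  p7 = F  p8 = F  p9 = F  p10 = T  p11 = F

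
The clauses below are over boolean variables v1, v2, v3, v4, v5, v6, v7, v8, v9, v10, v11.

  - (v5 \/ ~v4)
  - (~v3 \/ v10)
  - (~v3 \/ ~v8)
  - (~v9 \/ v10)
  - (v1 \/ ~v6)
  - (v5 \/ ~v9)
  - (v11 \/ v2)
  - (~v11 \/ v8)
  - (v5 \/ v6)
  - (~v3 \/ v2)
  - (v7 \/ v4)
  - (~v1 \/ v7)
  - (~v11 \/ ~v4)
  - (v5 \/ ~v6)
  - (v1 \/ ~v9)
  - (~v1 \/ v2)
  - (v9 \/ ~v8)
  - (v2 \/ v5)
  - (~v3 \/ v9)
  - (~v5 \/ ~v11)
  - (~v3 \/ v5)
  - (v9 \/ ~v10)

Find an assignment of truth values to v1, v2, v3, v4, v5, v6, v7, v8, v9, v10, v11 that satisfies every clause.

v1=T  v2=T  v3=T  v4=F  v5=T  v6=F  v7=T  v8=F  v9=T  v10=T  v11=F

Pure literal: v2 appears only positively; assign v2 = True.
Pure literal: v7 appears only positively; assign v7 = True.
Try v1 = True.
Try v3 = True.
  then v10 is forced to True.
  then v8 is forced to False.
  then v11 is forced to False.
  then v9 is forced to True.
  then v5 is forced to True.
v4, v6 are now unconstrained; take v4 = False, v6 = False.
Every clause has at least one true literal under this assignment.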